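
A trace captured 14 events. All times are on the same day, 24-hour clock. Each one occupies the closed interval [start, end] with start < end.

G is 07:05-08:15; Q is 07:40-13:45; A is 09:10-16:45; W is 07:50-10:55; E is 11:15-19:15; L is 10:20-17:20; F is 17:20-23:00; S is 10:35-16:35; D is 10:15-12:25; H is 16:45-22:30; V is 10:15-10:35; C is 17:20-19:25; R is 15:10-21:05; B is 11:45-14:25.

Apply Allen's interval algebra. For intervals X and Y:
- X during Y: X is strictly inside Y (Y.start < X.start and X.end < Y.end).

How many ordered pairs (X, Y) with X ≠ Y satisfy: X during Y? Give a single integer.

Checking all 182 ordered pairs for relation 'during'; matching pairs in alphabetical order:
(B, A): B during A ✓
(B, E): B during E ✓
(B, L): B during L ✓
(B, S): B during S ✓
(C, H): C during H ✓
(C, R): C during R ✓
(D, A): D during A ✓
(D, Q): D during Q ✓
(S, A): S during A ✓
(S, L): S during L ✓
(V, A): V during A ✓
(V, Q): V during Q ✓
(V, W): V during W ✓
(W, Q): W during Q ✓
Count: 14.

14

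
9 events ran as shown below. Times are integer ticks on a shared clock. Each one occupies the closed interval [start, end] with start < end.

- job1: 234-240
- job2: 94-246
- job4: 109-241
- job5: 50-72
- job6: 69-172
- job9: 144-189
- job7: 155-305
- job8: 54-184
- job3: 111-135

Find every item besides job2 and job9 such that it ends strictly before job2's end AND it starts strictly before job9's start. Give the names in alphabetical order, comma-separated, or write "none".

job3, job4, job5, job6, job8

Conditions: its end is strictly before job2's end (X.end < 246) AND its start is strictly before job9's start (X.start < 144).
job1: end 240 < 246? ✓; start 234 < 144? ✗ → no.
job3: end 135 < 246? ✓; start 111 < 144? ✓ → yes.
job4: end 241 < 246? ✓; start 109 < 144? ✓ → yes.
job5: end 72 < 246? ✓; start 50 < 144? ✓ → yes.
job6: end 172 < 246? ✓; start 69 < 144? ✓ → yes.
job7: end 305 < 246? ✗; start 155 < 144? ✗ → no.
job8: end 184 < 246? ✓; start 54 < 144? ✓ → yes.
Result: job3, job4, job5, job6, job8.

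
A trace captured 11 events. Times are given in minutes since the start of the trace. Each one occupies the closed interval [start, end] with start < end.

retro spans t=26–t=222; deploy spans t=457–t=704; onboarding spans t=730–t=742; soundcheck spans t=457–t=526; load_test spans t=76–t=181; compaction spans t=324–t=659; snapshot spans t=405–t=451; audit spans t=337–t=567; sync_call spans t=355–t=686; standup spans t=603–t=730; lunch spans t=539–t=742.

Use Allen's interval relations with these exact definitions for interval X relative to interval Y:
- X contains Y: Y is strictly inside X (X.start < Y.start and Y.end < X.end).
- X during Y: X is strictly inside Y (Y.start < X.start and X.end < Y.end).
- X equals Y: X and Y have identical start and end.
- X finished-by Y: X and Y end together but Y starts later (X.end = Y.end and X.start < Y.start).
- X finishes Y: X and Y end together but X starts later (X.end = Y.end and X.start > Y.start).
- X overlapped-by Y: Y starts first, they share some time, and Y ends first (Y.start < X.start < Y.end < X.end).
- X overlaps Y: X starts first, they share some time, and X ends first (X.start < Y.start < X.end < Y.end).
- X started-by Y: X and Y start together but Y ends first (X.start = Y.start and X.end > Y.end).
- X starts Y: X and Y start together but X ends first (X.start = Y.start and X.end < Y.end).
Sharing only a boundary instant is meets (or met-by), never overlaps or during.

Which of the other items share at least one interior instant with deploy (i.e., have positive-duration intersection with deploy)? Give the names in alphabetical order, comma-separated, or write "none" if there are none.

audit, compaction, lunch, soundcheck, standup, sync_call

Target deploy = [t=457, t=704].
audit [t=337, t=567] → overlaps → yes.
compaction [t=324, t=659] → overlaps → yes.
load_test [t=76, t=181] → before → no.
lunch [t=539, t=742] → overlapped-by → yes.
onboarding [t=730, t=742] → after → no.
retro [t=26, t=222] → before → no.
snapshot [t=405, t=451] → before → no.
soundcheck [t=457, t=526] → starts → yes.
standup [t=603, t=730] → overlapped-by → yes.
sync_call [t=355, t=686] → overlaps → yes.
Result: audit, compaction, lunch, soundcheck, standup, sync_call.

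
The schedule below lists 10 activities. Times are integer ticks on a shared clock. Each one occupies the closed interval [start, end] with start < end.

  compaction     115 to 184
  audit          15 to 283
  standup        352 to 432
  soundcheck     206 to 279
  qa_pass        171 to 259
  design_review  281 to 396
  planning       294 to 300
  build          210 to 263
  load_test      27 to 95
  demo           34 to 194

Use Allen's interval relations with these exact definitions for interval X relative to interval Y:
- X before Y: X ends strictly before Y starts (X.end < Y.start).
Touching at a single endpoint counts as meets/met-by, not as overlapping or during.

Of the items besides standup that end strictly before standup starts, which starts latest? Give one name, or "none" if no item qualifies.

Target standup = [352, 432].
audit [15, 283] → before → candidate.
build [210, 263] → before → candidate.
compaction [115, 184] → before → candidate.
demo [34, 194] → before → candidate.
design_review [281, 396] → overlaps → excluded.
load_test [27, 95] → before → candidate.
planning [294, 300] → before → candidate.
qa_pass [171, 259] → before → candidate.
soundcheck [206, 279] → before → candidate.
Among candidates, latest start is 294 → planning.

planning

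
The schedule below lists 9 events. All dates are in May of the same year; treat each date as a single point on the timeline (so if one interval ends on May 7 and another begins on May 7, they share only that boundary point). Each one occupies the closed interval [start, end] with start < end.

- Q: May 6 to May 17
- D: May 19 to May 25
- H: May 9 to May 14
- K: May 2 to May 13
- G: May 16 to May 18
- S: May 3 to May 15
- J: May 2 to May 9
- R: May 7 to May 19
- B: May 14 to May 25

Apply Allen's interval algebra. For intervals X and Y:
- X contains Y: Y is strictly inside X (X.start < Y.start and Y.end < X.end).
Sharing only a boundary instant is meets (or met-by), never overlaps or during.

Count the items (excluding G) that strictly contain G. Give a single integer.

2

Target G = [May 16, May 18].
B [May 14, May 25] → contains → counts.
D [May 19, May 25] → after → no.
H [May 9, May 14] → before → no.
J [May 2, May 9] → before → no.
K [May 2, May 13] → before → no.
Q [May 6, May 17] → overlaps → no.
R [May 7, May 19] → contains → counts.
S [May 3, May 15] → before → no.
Total: 2.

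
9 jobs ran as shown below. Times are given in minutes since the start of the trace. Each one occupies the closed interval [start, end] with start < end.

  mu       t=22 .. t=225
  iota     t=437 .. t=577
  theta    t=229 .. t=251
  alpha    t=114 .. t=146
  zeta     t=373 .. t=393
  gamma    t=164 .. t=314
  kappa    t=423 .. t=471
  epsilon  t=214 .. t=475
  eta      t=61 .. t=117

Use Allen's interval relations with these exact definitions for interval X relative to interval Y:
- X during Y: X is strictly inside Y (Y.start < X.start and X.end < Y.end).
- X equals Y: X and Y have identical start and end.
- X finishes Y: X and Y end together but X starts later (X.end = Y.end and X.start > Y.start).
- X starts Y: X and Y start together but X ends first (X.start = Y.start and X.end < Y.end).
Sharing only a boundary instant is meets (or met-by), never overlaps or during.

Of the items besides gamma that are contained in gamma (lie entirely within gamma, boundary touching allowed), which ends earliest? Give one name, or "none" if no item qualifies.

Target gamma = [t=164, t=314].
alpha [t=114, t=146] → before → excluded.
epsilon [t=214, t=475] → overlapped-by → excluded.
eta [t=61, t=117] → before → excluded.
iota [t=437, t=577] → after → excluded.
kappa [t=423, t=471] → after → excluded.
mu [t=22, t=225] → overlaps → excluded.
theta [t=229, t=251] → during → candidate.
zeta [t=373, t=393] → after → excluded.
Among candidates, earliest end is t=251 → theta.

theta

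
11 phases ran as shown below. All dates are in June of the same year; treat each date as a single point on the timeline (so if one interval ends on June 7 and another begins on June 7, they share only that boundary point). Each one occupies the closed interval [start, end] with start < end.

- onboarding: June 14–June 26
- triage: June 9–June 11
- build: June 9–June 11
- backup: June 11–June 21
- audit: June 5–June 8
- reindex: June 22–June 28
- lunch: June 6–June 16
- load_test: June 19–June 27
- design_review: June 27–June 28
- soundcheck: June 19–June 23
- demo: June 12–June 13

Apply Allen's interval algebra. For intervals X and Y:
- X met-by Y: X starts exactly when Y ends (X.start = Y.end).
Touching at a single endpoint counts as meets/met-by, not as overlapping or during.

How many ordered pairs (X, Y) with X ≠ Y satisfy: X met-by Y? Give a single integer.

Checking all 110 ordered pairs for relation 'met-by'; matching pairs in alphabetical order:
(backup, build): backup met-by build ✓
(backup, triage): backup met-by triage ✓
(design_review, load_test): design_review met-by load_test ✓
Count: 3.

3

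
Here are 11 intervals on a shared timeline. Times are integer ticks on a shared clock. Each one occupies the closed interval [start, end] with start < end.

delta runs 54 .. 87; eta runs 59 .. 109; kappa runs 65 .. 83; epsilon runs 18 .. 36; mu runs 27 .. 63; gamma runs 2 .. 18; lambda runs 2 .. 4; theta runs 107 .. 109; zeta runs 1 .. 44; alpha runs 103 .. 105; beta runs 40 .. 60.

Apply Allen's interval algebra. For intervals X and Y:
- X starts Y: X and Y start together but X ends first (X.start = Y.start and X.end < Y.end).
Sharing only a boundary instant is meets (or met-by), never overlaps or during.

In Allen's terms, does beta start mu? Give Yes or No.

beta = [40, 60], mu = [27, 63].
Actual relation of beta to mu: during.
Asked whether 'starts' holds → No.

No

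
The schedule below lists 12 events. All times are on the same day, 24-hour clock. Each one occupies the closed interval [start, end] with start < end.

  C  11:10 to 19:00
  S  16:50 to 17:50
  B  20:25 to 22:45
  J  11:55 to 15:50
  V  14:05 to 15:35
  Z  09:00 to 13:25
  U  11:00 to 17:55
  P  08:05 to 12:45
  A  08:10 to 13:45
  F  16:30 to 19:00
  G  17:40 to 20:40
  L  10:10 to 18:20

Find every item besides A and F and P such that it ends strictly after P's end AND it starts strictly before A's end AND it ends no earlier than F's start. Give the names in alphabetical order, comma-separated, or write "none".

Conditions: its end is strictly after P's end (X.end > 12:45) AND its start is strictly before A's end (X.start < 13:45) AND its end is no earlier than F's start (X.end >= 16:30).
B: end 22:45 > 12:45? ✓; start 20:25 < 13:45? ✗; end 22:45 >= 16:30? ✓ → no.
C: end 19:00 > 12:45? ✓; start 11:10 < 13:45? ✓; end 19:00 >= 16:30? ✓ → yes.
G: end 20:40 > 12:45? ✓; start 17:40 < 13:45? ✗; end 20:40 >= 16:30? ✓ → no.
J: end 15:50 > 12:45? ✓; start 11:55 < 13:45? ✓; end 15:50 >= 16:30? ✗ → no.
L: end 18:20 > 12:45? ✓; start 10:10 < 13:45? ✓; end 18:20 >= 16:30? ✓ → yes.
S: end 17:50 > 12:45? ✓; start 16:50 < 13:45? ✗; end 17:50 >= 16:30? ✓ → no.
U: end 17:55 > 12:45? ✓; start 11:00 < 13:45? ✓; end 17:55 >= 16:30? ✓ → yes.
V: end 15:35 > 12:45? ✓; start 14:05 < 13:45? ✗; end 15:35 >= 16:30? ✗ → no.
Z: end 13:25 > 12:45? ✓; start 09:00 < 13:45? ✓; end 13:25 >= 16:30? ✗ → no.
Result: C, L, U.

C, L, U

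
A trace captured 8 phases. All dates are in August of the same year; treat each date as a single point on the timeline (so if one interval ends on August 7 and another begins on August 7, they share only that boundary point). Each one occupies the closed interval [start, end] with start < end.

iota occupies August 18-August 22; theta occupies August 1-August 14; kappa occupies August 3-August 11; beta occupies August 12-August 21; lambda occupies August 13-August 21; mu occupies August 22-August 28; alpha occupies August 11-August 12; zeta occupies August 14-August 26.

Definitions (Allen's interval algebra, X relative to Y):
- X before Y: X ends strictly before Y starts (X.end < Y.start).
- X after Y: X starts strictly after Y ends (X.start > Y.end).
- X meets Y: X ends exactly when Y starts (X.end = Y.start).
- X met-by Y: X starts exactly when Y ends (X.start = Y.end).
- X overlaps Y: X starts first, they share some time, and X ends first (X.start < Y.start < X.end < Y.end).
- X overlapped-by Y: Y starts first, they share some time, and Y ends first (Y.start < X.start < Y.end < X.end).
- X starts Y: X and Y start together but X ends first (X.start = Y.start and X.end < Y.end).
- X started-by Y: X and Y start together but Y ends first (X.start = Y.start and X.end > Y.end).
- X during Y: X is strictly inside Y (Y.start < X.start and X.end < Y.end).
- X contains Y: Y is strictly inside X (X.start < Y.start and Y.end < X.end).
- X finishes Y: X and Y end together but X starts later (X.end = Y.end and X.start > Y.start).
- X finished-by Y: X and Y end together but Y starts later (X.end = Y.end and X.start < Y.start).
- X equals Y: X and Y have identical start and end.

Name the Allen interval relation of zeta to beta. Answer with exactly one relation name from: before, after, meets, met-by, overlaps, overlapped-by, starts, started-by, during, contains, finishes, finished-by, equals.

zeta = [August 14, August 26]; beta = [August 12, August 21].
Compare endpoints: zeta.start > beta.start, zeta.start < beta.end, zeta.end > beta.start, zeta.end > beta.end.
That pattern is 'overlapped-by'.

overlapped-by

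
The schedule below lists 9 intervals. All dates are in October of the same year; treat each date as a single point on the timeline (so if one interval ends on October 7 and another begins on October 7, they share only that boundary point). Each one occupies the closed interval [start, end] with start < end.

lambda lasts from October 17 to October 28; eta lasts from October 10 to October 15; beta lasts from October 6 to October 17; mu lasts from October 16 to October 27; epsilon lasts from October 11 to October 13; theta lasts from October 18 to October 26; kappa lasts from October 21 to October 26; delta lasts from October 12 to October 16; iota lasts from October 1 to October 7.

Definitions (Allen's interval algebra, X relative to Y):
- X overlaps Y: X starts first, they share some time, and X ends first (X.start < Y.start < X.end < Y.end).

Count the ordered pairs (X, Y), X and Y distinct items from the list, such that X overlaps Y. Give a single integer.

5

Checking all 72 ordered pairs for relation 'overlaps'; matching pairs in alphabetical order:
(beta, mu): beta overlaps mu ✓
(epsilon, delta): epsilon overlaps delta ✓
(eta, delta): eta overlaps delta ✓
(iota, beta): iota overlaps beta ✓
(mu, lambda): mu overlaps lambda ✓
Count: 5.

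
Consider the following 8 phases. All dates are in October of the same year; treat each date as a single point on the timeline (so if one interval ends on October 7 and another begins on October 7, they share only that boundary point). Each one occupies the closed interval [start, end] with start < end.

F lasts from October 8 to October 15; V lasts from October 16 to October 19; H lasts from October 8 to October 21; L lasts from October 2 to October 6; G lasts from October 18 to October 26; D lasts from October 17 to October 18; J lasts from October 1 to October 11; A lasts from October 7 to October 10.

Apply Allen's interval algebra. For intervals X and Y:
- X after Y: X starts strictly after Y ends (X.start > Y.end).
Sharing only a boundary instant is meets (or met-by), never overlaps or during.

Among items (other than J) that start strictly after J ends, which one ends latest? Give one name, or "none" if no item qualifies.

G

Target J = [October 1, October 11].
A [October 7, October 10] → during → excluded.
D [October 17, October 18] → after → candidate.
F [October 8, October 15] → overlapped-by → excluded.
G [October 18, October 26] → after → candidate.
H [October 8, October 21] → overlapped-by → excluded.
L [October 2, October 6] → during → excluded.
V [October 16, October 19] → after → candidate.
Among candidates, latest end is October 26 → G.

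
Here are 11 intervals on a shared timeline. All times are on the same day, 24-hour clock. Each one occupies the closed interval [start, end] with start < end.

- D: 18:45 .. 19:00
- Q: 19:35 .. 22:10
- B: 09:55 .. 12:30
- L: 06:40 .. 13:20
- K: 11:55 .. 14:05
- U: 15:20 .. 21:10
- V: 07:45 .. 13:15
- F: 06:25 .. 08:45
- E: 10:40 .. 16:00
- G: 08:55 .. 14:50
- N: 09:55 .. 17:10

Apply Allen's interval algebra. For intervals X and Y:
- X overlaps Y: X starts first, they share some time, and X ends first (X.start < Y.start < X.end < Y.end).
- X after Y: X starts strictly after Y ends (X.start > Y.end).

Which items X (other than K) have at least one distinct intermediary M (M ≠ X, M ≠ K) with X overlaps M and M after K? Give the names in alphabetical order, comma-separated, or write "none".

E, N, U

Target K = [11:55, 14:05].
Intermediaries M with M after K: D, Q, U.
Via D — items with X overlaps D: none.
Via Q — items with X overlaps Q: U.
Via U — items with X overlaps U: E, N.
Union: E, N, U.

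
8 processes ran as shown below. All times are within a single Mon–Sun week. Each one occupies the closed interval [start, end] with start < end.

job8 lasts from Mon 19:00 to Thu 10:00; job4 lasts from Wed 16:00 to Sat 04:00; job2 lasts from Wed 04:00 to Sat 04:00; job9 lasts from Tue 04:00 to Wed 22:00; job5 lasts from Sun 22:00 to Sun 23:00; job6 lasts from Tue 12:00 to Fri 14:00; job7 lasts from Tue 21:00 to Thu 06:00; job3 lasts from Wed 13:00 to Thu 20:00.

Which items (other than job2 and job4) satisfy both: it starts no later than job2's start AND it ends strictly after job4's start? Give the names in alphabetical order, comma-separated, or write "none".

job6, job7, job8, job9

Conditions: its start is no later than job2's start (X.start <= Wed 04:00) AND its end is strictly after job4's start (X.end > Wed 16:00).
job3: start Wed 13:00 <= Wed 04:00? ✗; end Thu 20:00 > Wed 16:00? ✓ → no.
job5: start Sun 22:00 <= Wed 04:00? ✗; end Sun 23:00 > Wed 16:00? ✓ → no.
job6: start Tue 12:00 <= Wed 04:00? ✓; end Fri 14:00 > Wed 16:00? ✓ → yes.
job7: start Tue 21:00 <= Wed 04:00? ✓; end Thu 06:00 > Wed 16:00? ✓ → yes.
job8: start Mon 19:00 <= Wed 04:00? ✓; end Thu 10:00 > Wed 16:00? ✓ → yes.
job9: start Tue 04:00 <= Wed 04:00? ✓; end Wed 22:00 > Wed 16:00? ✓ → yes.
Result: job6, job7, job8, job9.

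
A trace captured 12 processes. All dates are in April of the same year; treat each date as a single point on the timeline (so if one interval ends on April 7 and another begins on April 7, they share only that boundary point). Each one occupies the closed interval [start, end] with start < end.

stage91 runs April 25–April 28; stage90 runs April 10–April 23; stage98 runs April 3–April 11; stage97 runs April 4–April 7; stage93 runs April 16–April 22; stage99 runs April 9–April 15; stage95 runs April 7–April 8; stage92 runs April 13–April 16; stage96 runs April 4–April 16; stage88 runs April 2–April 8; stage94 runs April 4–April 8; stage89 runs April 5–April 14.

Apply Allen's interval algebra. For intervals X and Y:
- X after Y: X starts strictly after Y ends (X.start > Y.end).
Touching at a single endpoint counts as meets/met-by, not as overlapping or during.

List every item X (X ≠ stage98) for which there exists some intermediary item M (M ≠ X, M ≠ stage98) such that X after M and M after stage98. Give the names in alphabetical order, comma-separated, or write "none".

stage91

Target stage98 = [April 3, April 11].
Intermediaries M with M after stage98: stage91, stage92, stage93.
Via stage91 — items with X after stage91: none.
Via stage92 — items with X after stage92: stage91.
Via stage93 — items with X after stage93: stage91.
Union: stage91.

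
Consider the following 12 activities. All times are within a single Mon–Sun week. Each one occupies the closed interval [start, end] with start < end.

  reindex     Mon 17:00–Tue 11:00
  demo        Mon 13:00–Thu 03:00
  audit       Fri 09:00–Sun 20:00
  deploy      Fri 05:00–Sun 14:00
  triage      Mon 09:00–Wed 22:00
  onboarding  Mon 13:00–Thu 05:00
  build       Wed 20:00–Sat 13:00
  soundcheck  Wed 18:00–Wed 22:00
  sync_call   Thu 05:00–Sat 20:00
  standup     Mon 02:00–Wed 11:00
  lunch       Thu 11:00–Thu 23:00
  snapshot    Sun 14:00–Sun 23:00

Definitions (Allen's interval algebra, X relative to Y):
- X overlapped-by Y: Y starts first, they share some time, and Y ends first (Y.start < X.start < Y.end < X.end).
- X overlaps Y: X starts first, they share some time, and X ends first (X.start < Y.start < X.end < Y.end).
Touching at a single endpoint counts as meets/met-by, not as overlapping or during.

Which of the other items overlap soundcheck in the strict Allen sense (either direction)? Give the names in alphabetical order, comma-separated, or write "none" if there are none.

build

Target soundcheck = [Wed 18:00, Wed 22:00].
audit [Fri 09:00, Sun 20:00] → after → no.
build [Wed 20:00, Sat 13:00] → overlapped-by → yes.
demo [Mon 13:00, Thu 03:00] → contains → no.
deploy [Fri 05:00, Sun 14:00] → after → no.
lunch [Thu 11:00, Thu 23:00] → after → no.
onboarding [Mon 13:00, Thu 05:00] → contains → no.
reindex [Mon 17:00, Tue 11:00] → before → no.
snapshot [Sun 14:00, Sun 23:00] → after → no.
standup [Mon 02:00, Wed 11:00] → before → no.
sync_call [Thu 05:00, Sat 20:00] → after → no.
triage [Mon 09:00, Wed 22:00] → finished-by → no.
Result: build.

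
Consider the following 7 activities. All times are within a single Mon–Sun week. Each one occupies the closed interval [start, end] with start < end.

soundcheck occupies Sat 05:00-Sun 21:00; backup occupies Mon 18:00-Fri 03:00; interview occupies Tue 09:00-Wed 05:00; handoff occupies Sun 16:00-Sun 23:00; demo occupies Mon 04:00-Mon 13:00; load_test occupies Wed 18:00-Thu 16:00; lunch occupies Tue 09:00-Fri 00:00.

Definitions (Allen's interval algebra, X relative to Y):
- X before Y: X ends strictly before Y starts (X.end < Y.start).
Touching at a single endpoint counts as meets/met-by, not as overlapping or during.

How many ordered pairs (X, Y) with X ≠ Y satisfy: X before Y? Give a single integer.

Checking all 42 ordered pairs for relation 'before'; matching pairs in alphabetical order:
(backup, handoff): backup before handoff ✓
(backup, soundcheck): backup before soundcheck ✓
(demo, backup): demo before backup ✓
(demo, handoff): demo before handoff ✓
(demo, interview): demo before interview ✓
(demo, load_test): demo before load_test ✓
(demo, lunch): demo before lunch ✓
(demo, soundcheck): demo before soundcheck ✓
(interview, handoff): interview before handoff ✓
(interview, load_test): interview before load_test ✓
(interview, soundcheck): interview before soundcheck ✓
(load_test, handoff): load_test before handoff ✓
(load_test, soundcheck): load_test before soundcheck ✓
(lunch, handoff): lunch before handoff ✓
(lunch, soundcheck): lunch before soundcheck ✓
Count: 15.

15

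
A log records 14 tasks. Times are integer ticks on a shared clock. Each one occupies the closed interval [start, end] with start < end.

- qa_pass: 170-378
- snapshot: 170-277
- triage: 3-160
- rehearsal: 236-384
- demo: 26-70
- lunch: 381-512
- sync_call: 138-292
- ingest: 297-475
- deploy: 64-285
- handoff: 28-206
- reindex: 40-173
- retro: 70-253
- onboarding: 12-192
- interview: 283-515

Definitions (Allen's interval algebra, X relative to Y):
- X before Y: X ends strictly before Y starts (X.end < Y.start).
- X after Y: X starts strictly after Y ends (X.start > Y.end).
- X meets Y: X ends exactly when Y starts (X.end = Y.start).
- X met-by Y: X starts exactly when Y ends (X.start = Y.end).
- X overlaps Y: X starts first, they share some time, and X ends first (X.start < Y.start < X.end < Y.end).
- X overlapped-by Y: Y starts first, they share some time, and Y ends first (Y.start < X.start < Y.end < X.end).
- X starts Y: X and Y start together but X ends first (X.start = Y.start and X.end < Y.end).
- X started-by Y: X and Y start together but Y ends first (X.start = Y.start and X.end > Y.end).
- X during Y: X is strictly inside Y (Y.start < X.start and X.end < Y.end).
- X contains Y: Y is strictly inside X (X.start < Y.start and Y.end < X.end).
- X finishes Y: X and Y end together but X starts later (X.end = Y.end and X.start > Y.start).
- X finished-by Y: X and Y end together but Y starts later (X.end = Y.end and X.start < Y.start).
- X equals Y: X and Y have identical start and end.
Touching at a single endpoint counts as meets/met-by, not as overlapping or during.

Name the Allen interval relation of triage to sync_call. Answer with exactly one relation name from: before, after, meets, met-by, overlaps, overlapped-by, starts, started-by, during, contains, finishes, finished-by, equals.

triage = [3, 160]; sync_call = [138, 292].
Compare endpoints: triage.start < sync_call.start, triage.start < sync_call.end, triage.end > sync_call.start, triage.end < sync_call.end.
That pattern is 'overlaps'.

overlaps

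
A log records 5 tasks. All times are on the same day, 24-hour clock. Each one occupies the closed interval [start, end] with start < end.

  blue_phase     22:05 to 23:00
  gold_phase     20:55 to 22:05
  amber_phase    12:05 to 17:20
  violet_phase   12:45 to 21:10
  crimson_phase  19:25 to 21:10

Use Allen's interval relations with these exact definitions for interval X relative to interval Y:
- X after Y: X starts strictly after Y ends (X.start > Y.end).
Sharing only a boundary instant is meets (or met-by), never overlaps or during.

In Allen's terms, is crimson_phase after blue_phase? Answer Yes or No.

crimson_phase = [19:25, 21:10], blue_phase = [22:05, 23:00].
Actual relation of crimson_phase to blue_phase: before.
Asked whether 'after' holds → No.

No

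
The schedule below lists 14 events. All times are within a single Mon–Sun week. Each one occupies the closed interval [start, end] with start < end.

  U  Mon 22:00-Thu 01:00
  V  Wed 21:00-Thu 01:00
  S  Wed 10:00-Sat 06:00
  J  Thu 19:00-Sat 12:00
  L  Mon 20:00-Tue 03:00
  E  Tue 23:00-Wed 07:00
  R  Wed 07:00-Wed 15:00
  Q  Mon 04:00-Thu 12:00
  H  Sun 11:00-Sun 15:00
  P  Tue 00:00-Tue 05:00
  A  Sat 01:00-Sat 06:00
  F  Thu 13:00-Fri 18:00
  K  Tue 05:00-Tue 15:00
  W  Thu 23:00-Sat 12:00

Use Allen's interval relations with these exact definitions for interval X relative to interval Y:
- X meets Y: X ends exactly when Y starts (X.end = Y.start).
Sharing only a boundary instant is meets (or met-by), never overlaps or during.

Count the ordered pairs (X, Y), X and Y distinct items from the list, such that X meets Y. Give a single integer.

Checking all 182 ordered pairs for relation 'meets'; matching pairs in alphabetical order:
(E, R): E meets R ✓
(P, K): P meets K ✓
Count: 2.

2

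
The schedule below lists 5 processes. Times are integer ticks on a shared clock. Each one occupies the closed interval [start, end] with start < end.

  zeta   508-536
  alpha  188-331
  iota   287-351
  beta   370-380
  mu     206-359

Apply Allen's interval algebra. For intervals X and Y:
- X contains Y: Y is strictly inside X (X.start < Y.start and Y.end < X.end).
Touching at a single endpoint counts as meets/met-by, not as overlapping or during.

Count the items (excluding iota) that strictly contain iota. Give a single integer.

Target iota = [287, 351].
alpha [188, 331] → overlaps → no.
beta [370, 380] → after → no.
mu [206, 359] → contains → counts.
zeta [508, 536] → after → no.
Total: 1.

1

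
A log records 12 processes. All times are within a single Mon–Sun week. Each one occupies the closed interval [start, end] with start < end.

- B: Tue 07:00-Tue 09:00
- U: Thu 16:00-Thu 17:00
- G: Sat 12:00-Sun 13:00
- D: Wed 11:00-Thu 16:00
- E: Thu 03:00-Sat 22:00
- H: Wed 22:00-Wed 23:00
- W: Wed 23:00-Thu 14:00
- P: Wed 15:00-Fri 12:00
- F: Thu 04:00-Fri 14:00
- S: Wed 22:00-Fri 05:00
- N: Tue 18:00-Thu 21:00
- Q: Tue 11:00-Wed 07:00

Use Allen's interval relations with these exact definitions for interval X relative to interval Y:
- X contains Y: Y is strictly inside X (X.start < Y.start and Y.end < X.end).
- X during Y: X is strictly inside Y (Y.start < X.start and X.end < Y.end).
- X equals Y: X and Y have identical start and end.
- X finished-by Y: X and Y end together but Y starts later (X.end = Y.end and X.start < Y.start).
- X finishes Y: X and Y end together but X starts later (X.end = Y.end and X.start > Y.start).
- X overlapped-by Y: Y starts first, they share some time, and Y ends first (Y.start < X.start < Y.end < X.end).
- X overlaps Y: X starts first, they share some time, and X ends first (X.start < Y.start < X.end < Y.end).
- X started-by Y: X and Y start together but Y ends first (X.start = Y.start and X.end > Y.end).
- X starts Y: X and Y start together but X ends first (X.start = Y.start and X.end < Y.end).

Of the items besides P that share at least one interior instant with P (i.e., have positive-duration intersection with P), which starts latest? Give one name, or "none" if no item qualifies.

U

Target P = [Wed 15:00, Fri 12:00].
B [Tue 07:00, Tue 09:00] → before → excluded.
D [Wed 11:00, Thu 16:00] → overlaps → candidate.
E [Thu 03:00, Sat 22:00] → overlapped-by → candidate.
F [Thu 04:00, Fri 14:00] → overlapped-by → candidate.
G [Sat 12:00, Sun 13:00] → after → excluded.
H [Wed 22:00, Wed 23:00] → during → candidate.
N [Tue 18:00, Thu 21:00] → overlaps → candidate.
Q [Tue 11:00, Wed 07:00] → before → excluded.
S [Wed 22:00, Fri 05:00] → during → candidate.
U [Thu 16:00, Thu 17:00] → during → candidate.
W [Wed 23:00, Thu 14:00] → during → candidate.
Among candidates, latest start is Thu 16:00 → U.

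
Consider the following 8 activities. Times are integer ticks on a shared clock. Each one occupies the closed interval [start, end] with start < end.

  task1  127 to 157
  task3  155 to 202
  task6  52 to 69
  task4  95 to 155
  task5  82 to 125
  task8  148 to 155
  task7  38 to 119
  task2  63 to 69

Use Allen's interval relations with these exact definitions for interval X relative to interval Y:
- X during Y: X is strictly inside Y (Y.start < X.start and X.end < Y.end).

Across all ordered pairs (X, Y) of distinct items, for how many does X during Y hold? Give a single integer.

Checking all 56 ordered pairs for relation 'during'; matching pairs in alphabetical order:
(task2, task7): task2 during task7 ✓
(task6, task7): task6 during task7 ✓
(task8, task1): task8 during task1 ✓
Count: 3.

3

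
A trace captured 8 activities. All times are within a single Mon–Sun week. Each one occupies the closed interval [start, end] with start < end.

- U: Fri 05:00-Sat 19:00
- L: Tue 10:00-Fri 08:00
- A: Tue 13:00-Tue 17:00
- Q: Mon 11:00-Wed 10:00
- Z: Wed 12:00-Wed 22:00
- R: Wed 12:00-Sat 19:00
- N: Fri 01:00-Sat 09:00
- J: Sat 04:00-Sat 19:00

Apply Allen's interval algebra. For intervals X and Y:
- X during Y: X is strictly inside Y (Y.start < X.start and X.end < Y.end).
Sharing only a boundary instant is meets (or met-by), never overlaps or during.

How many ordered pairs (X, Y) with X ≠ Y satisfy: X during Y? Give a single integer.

4

Checking all 56 ordered pairs for relation 'during'; matching pairs in alphabetical order:
(A, L): A during L ✓
(A, Q): A during Q ✓
(N, R): N during R ✓
(Z, L): Z during L ✓
Count: 4.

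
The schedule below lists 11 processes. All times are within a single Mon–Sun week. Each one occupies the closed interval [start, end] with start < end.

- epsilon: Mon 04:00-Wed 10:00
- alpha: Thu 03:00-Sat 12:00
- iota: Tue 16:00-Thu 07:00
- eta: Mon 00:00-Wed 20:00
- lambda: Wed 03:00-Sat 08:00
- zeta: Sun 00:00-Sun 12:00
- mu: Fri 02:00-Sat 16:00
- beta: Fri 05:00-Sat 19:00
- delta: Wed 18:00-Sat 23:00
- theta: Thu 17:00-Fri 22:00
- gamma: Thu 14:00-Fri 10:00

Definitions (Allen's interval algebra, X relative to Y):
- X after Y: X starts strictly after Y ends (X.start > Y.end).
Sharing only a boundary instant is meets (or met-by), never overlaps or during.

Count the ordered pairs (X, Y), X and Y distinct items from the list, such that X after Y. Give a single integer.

25

Checking all 110 ordered pairs for relation 'after'; matching pairs in alphabetical order:
(alpha, epsilon): alpha after epsilon ✓
(alpha, eta): alpha after eta ✓
(beta, epsilon): beta after epsilon ✓
(beta, eta): beta after eta ✓
(beta, iota): beta after iota ✓
(delta, epsilon): delta after epsilon ✓
(gamma, epsilon): gamma after epsilon ✓
(gamma, eta): gamma after eta ✓
(gamma, iota): gamma after iota ✓
(mu, epsilon): mu after epsilon ✓
(mu, eta): mu after eta ✓
(mu, iota): mu after iota ✓
(theta, epsilon): theta after epsilon ✓
(theta, eta): theta after eta ✓
(theta, iota): theta after iota ✓
(zeta, alpha): zeta after alpha ✓
(zeta, beta): zeta after beta ✓
(zeta, delta): zeta after delta ✓
(zeta, epsilon): zeta after epsilon ✓
(zeta, eta): zeta after eta ✓
(zeta, gamma): zeta after gamma ✓
(zeta, iota): zeta after iota ✓
(zeta, lambda): zeta after lambda ✓
(zeta, mu): zeta after mu ✓
... plus 1 further pairs not listed.
Count: 25.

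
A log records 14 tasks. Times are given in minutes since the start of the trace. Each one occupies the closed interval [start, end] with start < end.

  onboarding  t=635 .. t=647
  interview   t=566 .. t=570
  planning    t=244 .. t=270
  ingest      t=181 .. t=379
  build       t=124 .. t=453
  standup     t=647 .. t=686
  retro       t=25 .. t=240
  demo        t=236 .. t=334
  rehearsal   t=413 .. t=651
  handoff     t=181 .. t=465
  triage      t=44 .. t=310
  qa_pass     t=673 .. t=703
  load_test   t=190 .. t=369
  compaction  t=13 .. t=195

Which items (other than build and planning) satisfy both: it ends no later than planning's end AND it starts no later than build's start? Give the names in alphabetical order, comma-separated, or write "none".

compaction, retro

Conditions: its end is no later than planning's end (X.end <= t=270) AND its start is no later than build's start (X.start <= t=124).
compaction: end t=195 <= t=270? ✓; start t=13 <= t=124? ✓ → yes.
demo: end t=334 <= t=270? ✗; start t=236 <= t=124? ✗ → no.
handoff: end t=465 <= t=270? ✗; start t=181 <= t=124? ✗ → no.
ingest: end t=379 <= t=270? ✗; start t=181 <= t=124? ✗ → no.
interview: end t=570 <= t=270? ✗; start t=566 <= t=124? ✗ → no.
load_test: end t=369 <= t=270? ✗; start t=190 <= t=124? ✗ → no.
onboarding: end t=647 <= t=270? ✗; start t=635 <= t=124? ✗ → no.
qa_pass: end t=703 <= t=270? ✗; start t=673 <= t=124? ✗ → no.
rehearsal: end t=651 <= t=270? ✗; start t=413 <= t=124? ✗ → no.
retro: end t=240 <= t=270? ✓; start t=25 <= t=124? ✓ → yes.
standup: end t=686 <= t=270? ✗; start t=647 <= t=124? ✗ → no.
triage: end t=310 <= t=270? ✗; start t=44 <= t=124? ✓ → no.
Result: compaction, retro.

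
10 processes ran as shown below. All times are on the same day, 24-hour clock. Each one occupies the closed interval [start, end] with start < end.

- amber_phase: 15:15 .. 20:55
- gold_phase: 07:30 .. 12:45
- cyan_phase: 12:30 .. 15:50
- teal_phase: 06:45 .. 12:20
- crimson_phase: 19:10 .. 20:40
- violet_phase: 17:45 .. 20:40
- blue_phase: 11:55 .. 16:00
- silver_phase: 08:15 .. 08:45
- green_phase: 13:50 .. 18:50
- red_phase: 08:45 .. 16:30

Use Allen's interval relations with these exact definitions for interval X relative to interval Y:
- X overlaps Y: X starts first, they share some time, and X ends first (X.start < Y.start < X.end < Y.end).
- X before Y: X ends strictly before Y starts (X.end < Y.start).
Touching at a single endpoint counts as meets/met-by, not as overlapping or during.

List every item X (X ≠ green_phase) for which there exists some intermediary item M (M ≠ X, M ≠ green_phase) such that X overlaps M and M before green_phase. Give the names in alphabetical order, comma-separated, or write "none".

teal_phase

Target green_phase = [13:50, 18:50].
Intermediaries M with M before green_phase: gold_phase, silver_phase, teal_phase.
Via gold_phase — items with X overlaps gold_phase: teal_phase.
Via silver_phase — items with X overlaps silver_phase: none.
Via teal_phase — items with X overlaps teal_phase: none.
Union: teal_phase.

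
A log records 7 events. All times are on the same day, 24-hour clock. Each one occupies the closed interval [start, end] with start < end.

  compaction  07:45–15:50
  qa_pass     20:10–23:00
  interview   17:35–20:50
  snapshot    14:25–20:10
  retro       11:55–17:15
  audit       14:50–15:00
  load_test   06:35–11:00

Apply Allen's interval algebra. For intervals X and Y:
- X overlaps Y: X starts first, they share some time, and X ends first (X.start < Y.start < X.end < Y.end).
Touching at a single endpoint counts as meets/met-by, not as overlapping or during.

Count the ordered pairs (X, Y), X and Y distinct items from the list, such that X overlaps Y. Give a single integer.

6

Checking all 42 ordered pairs for relation 'overlaps'; matching pairs in alphabetical order:
(compaction, retro): compaction overlaps retro ✓
(compaction, snapshot): compaction overlaps snapshot ✓
(interview, qa_pass): interview overlaps qa_pass ✓
(load_test, compaction): load_test overlaps compaction ✓
(retro, snapshot): retro overlaps snapshot ✓
(snapshot, interview): snapshot overlaps interview ✓
Count: 6.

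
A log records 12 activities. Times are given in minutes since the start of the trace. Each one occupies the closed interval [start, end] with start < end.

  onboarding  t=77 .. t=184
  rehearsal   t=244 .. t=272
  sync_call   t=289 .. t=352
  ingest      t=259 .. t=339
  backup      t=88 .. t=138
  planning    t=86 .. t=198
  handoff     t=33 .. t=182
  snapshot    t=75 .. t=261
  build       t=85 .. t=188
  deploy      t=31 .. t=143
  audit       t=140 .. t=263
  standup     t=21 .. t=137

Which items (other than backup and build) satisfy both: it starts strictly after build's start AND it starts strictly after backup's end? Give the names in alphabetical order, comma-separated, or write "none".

Conditions: its start is strictly after build's start (X.start > t=85) AND its start is strictly after backup's end (X.start > t=138).
audit: start t=140 > t=85? ✓; start t=140 > t=138? ✓ → yes.
deploy: start t=31 > t=85? ✗; start t=31 > t=138? ✗ → no.
handoff: start t=33 > t=85? ✗; start t=33 > t=138? ✗ → no.
ingest: start t=259 > t=85? ✓; start t=259 > t=138? ✓ → yes.
onboarding: start t=77 > t=85? ✗; start t=77 > t=138? ✗ → no.
planning: start t=86 > t=85? ✓; start t=86 > t=138? ✗ → no.
rehearsal: start t=244 > t=85? ✓; start t=244 > t=138? ✓ → yes.
snapshot: start t=75 > t=85? ✗; start t=75 > t=138? ✗ → no.
standup: start t=21 > t=85? ✗; start t=21 > t=138? ✗ → no.
sync_call: start t=289 > t=85? ✓; start t=289 > t=138? ✓ → yes.
Result: audit, ingest, rehearsal, sync_call.

audit, ingest, rehearsal, sync_call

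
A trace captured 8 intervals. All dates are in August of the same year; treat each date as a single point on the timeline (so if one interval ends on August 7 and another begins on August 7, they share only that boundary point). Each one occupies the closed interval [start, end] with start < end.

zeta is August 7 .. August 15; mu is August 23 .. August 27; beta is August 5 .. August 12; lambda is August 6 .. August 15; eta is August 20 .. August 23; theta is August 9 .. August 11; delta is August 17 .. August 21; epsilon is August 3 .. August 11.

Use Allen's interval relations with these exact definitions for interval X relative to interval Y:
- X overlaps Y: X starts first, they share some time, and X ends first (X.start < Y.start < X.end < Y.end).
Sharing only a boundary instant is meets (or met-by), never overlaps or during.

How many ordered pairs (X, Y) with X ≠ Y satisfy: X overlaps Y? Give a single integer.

Checking all 56 ordered pairs for relation 'overlaps'; matching pairs in alphabetical order:
(beta, lambda): beta overlaps lambda ✓
(beta, zeta): beta overlaps zeta ✓
(delta, eta): delta overlaps eta ✓
(epsilon, beta): epsilon overlaps beta ✓
(epsilon, lambda): epsilon overlaps lambda ✓
(epsilon, zeta): epsilon overlaps zeta ✓
Count: 6.

6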